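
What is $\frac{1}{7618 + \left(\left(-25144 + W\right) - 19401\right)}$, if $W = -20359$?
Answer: $- \frac{1}{57286} \approx -1.7456 \cdot 10^{-5}$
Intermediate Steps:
$\frac{1}{7618 + \left(\left(-25144 + W\right) - 19401\right)} = \frac{1}{7618 - 64904} = \frac{1}{-57286} = - \frac{1}{57286}$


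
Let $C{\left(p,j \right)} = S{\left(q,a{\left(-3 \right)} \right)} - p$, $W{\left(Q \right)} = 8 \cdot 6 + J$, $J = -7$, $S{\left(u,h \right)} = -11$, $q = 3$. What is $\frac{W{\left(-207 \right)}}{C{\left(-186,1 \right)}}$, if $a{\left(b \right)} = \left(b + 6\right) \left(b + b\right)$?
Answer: $\frac{41}{175} \approx 0.23429$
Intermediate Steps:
$a{\left(b \right)} = 2 b \left(6 + b\right)$ ($a{\left(b \right)} = \left(6 + b\right) 2 b = 2 b \left(6 + b\right)$)
$W{\left(Q \right)} = 41$ ($W{\left(Q \right)} = 8 \cdot 6 - 7 = 48 - 7 = 41$)
$C{\left(p,j \right)} = -11 - p$
$\frac{W{\left(-207 \right)}}{C{\left(-186,1 \right)}} = \frac{41}{-11 - -186} = \frac{41}{-11 + 186} = \frac{41}{175}$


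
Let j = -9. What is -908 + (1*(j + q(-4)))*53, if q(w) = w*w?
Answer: -537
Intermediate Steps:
q(w) = w²
-908 + (1*(j + q(-4)))*53 = -908 + (1*(-9 + (-4)²))*53 = -908 + (1*(-9 + 16))*53 = -908 + (1*7)*53 = -908 + 7*53 = -908 + 371 = -537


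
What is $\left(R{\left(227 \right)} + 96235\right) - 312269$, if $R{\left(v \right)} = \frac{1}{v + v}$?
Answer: $- \frac{98079435}{454} \approx -2.1603 \cdot 10^{5}$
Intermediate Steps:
$R{\left(v \right)} = \frac{1}{2 v}$
$\left(R{\left(227 \right)} + 96235\right) - 312269 = \left(\frac{1}{2 \cdot 227} + 96235\right) - 312269 = \left(\frac{1}{2} \cdot \frac{1}{227} + 96235\right) - 312269 = \left(\frac{1}{454} + 96235\right) - 312269 = \frac{43690691}{454} - 312269 = - \frac{98079435}{454}$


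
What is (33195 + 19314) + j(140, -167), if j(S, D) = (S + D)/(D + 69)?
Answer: 5145909/98 ≈ 52509.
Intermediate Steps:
j(S, D) = (D + S)/(69 + D)
(33195 + 19314) + j(140, -167) = (33195 + 19314) + (-167 + 140)/(69 - 167) = 52509 - 27/(-98) = 52509 - 1/98*(-27) = 52509 + 27/98 = 5145909/98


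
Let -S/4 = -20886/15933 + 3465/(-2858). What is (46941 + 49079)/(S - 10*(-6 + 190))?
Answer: -364368006190/6943965469 ≈ -52.473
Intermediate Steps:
S = 76600022/7589419 (S = -4*(-20886/15933 + 3465/(-2858)) = -4*(-20886*1/15933 + 3465*(-1/2858)) = -4*(-6962/5311 - 3465/2858) = -4*(-38300011/15178838) = 76600022/7589419 ≈ 10.093)
(46941 + 49079)/(S - 10*(-6 + 190)) = (46941 + 49079)/(76600022/7589419 - 10*(-6 + 190)) = 96020/(76600022/7589419 - 10*184) = 96020/(76600022/7589419 - 1840) = 96020/(-13887930938/7589419) = 96020*(-7589419/13887930938) = -364368006190/6943965469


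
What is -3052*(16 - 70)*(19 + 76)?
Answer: 15656760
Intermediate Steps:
-3052*(16 - 70)*(19 + 76) = -(-164808)*95 = -3052*(-5130) = 15656760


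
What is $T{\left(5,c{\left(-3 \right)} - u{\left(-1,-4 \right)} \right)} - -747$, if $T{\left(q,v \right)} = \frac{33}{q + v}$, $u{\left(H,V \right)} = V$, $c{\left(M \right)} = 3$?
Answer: $\frac{2999}{4} \approx 749.75$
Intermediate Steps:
$T{\left(5,c{\left(-3 \right)} - u{\left(-1,-4 \right)} \right)} - -747 = \frac{33}{5 + \left(3 - -4\right)} - -747 = \frac{33}{5 + \left(3 + 4\right)} + 747 = \frac{33}{5 + 7} + 747 = \frac{33}{12} + 747 = 33 \cdot \frac{1}{12} + 747 = \frac{11}{4} + 747 = \frac{2999}{4}$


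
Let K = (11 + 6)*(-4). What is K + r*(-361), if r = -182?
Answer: 65634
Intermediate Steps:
K = -68 (K = 17*(-4) = -68)
K + r*(-361) = -68 - 182*(-361) = -68 + 65702 = 65634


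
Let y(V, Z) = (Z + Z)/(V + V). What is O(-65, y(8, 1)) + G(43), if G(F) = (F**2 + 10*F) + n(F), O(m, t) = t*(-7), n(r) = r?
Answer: 18569/8 ≈ 2321.1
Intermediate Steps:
y(V, Z) = Z/V (y(V, Z) = (2*Z)/((2*V)) = (2*Z)*(1/(2*V)) = Z/V)
O(m, t) = -7*t
G(F) = F**2 + 11*F (G(F) = (F**2 + 10*F) + F = F**2 + 11*F)
O(-65, y(8, 1)) + G(43) = -7/8 + 43*(11 + 43) = -7/8 + 43*54 = -7*1/8 + 2322 = -7/8 + 2322 = 18569/8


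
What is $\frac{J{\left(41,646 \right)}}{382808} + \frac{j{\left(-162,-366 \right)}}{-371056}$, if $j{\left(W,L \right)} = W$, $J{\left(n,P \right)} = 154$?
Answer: $\frac{7447345}{8877700328} \approx 0.00083888$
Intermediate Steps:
$\frac{J{\left(41,646 \right)}}{382808} + \frac{j{\left(-162,-366 \right)}}{-371056} = \frac{154}{382808} - \frac{162}{-371056} = 154 \cdot \frac{1}{382808} - - \frac{81}{185528} = \frac{77}{191404} + \frac{81}{185528} = \frac{7447345}{8877700328}$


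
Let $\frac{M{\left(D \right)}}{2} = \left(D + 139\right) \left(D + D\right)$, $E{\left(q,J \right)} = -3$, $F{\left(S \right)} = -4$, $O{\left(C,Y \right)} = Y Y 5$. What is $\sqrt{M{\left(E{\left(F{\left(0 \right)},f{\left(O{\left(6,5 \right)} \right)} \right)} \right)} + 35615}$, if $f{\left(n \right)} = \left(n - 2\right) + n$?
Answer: $\sqrt{33983} \approx 184.34$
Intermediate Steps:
$O{\left(C,Y \right)} = 5 Y^{2}$ ($O{\left(C,Y \right)} = Y^{2} \cdot 5 = 5 Y^{2}$)
$f{\left(n \right)} = -2 + 2 n$ ($f{\left(n \right)} = \left(-2 + n\right) + n = -2 + 2 n$)
$M{\left(D \right)} = 4 D \left(139 + D\right)$ ($M{\left(D \right)} = 2 \left(D + 139\right) \left(D + D\right) = 2 \left(139 + D\right) 2 D = 2 \cdot 2 D \left(139 + D\right) = 4 D \left(139 + D\right)$)
$\sqrt{M{\left(E{\left(F{\left(0 \right)},f{\left(O{\left(6,5 \right)} \right)} \right)} \right)} + 35615} = \sqrt{4 \left(-3\right) \left(139 - 3\right) + 35615} = \sqrt{4 \left(-3\right) 136 + 35615} = \sqrt{-1632 + 35615} = \sqrt{33983}$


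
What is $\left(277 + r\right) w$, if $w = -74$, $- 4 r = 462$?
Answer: $-11951$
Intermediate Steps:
$r = - \frac{231}{2}$ ($r = \left(- \frac{1}{4}\right) 462 = - \frac{231}{2} \approx -115.5$)
$\left(277 + r\right) w = \left(277 - \frac{231}{2}\right) \left(-74\right) = \frac{323}{2} \left(-74\right) = -11951$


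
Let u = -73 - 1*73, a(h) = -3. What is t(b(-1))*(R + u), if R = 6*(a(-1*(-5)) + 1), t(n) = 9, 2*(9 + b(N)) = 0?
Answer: -1422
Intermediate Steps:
b(N) = -9 (b(N) = -9 + (½)*0 = -9 + 0 = -9)
u = -146 (u = -73 - 73 = -146)
R = -12 (R = 6*(-3 + 1) = 6*(-2) = -12)
t(b(-1))*(R + u) = 9*(-12 - 146) = 9*(-158) = -1422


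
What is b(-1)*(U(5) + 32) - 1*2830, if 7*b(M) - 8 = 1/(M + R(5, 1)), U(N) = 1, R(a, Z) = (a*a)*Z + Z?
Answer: -488617/175 ≈ -2792.1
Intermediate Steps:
R(a, Z) = Z + Z*a² (R(a, Z) = a²*Z + Z = Z*a² + Z = Z + Z*a²)
b(M) = 8/7 + 1/(7*(26 + M)) (b(M) = 8/7 + 1/(7*(M + 1*(1 + 5²))) = 8/7 + 1/(7*(M + 1*(1 + 25))) = 8/7 + 1/(7*(M + 1*26)) = 8/7 + 1/(7*(M + 26)) = 8/7 + 1/(7*(26 + M)))
b(-1)*(U(5) + 32) - 1*2830 = ((209 + 8*(-1))/(7*(26 - 1)))*(1 + 32) - 1*2830 = ((⅐)*(209 - 8)/25)*33 - 2830 = ((⅐)*(1/25)*201)*33 - 2830 = (201/175)*33 - 2830 = 6633/175 - 2830 = -488617/175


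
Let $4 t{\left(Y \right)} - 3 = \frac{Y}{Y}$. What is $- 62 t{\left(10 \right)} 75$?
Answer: $-4650$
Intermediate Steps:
$t{\left(Y \right)} = 1$ ($t{\left(Y \right)} = \frac{3}{4} + \frac{Y \frac{1}{Y}}{4} = \frac{3}{4} + \frac{1}{4} \cdot 1 = \frac{3}{4} + \frac{1}{4} = 1$)
$- 62 t{\left(10 \right)} 75 = \left(-62\right) 1 \cdot 75 = \left(-62\right) 75 = -4650$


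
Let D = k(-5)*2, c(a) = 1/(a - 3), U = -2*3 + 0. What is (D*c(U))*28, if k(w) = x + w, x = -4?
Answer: 56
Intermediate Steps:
U = -6 (U = -6 + 0 = -6)
k(w) = -4 + w
c(a) = 1/(-3 + a)
D = -18 (D = (-4 - 5)*2 = -9*2 = -18)
(D*c(U))*28 = -18/(-3 - 6)*28 = -18/(-9)*28 = -18*(-⅑)*28 = 2*28 = 56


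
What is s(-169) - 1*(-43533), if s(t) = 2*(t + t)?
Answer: 42857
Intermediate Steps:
s(t) = 4*t (s(t) = 2*(2*t) = 4*t)
s(-169) - 1*(-43533) = 4*(-169) - 1*(-43533) = -676 + 43533 = 42857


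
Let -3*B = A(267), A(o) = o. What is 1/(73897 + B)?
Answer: 1/73808 ≈ 1.3549e-5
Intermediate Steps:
B = -89 (B = -⅓*267 = -89)
1/(73897 + B) = 1/(73897 - 89) = 1/73808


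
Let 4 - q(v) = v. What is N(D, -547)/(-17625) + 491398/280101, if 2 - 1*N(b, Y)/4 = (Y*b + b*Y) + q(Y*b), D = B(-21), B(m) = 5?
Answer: 1866275206/1645593375 ≈ 1.1341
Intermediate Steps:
q(v) = 4 - v
D = 5
N(b, Y) = -8 - 4*Y*b (N(b, Y) = 8 - 4*((Y*b + b*Y) + (4 - Y*b)) = 8 - 4*((Y*b + Y*b) + (4 - Y*b)) = 8 - 4*(2*Y*b + (4 - Y*b)) = 8 - 4*(4 + Y*b) = 8 + (-16 - 4*Y*b) = -8 - 4*Y*b)
N(D, -547)/(-17625) + 491398/280101 = (-8 - 4*(-547)*5)/(-17625) + 491398/280101 = (-8 + 10940)*(-1/17625) + 491398*(1/280101) = 10932*(-1/17625) + 491398/280101 = -3644/5875 + 491398/280101 = 1866275206/1645593375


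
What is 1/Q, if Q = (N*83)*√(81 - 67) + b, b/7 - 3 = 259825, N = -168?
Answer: 64957/118046314204 + 249*√14/59023157102 ≈ 5.6605e-7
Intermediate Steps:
b = 1818796 (b = 21 + 7*259825 = 21 + 1818775 = 1818796)
Q = 1818796 - 13944*√14 (Q = (-168*83)*√(81 - 67) + 1818796 = -13944*√14 + 1818796 = 1818796 - 13944*√14 ≈ 1.7666e+6)
1/Q = 1/(1818796 - 13944*√14)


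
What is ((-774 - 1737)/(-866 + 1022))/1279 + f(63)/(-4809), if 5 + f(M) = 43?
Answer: -6552437/319836972 ≈ -0.020487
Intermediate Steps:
f(M) = 38 (f(M) = -5 + 43 = 38)
((-774 - 1737)/(-866 + 1022))/1279 + f(63)/(-4809) = ((-774 - 1737)/(-866 + 1022))/1279 + 38/(-4809) = -2511/156*(1/1279) + 38*(-1/4809) = -2511*1/156*(1/1279) - 38/4809 = -837/52*1/1279 - 38/4809 = -837/66508 - 38/4809 = -6552437/319836972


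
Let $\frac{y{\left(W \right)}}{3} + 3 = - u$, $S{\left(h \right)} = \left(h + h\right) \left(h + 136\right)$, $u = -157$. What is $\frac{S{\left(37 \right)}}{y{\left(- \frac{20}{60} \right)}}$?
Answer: $\frac{6401}{231} \approx 27.71$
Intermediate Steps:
$S{\left(h \right)} = 2 h \left(136 + h\right)$
$y{\left(W \right)} = 462$ ($y{\left(W \right)} = -9 + 3 \left(\left(-1\right) \left(-157\right)\right) = -9 + 3 \cdot 157 = -9 + 471 = 462$)
$\frac{S{\left(37 \right)}}{y{\left(- \frac{20}{60} \right)}} = \frac{2 \cdot 37 \left(136 + 37\right)}{462} = 2 \cdot 37 \cdot 173 \cdot \frac{1}{462} = 12802 \cdot \frac{1}{462} = \frac{6401}{231}$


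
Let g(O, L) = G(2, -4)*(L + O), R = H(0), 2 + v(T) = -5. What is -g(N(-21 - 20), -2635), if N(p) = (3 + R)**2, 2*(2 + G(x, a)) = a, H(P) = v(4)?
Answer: -10476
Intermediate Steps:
v(T) = -7 (v(T) = -2 - 5 = -7)
H(P) = -7
R = -7
G(x, a) = -2 + a/2
N(p) = 16 (N(p) = (3 - 7)**2 = (-4)**2 = 16)
g(O, L) = -4*L - 4*O (g(O, L) = (-2 + (1/2)*(-4))*(L + O) = (-2 - 2)*(L + O) = -4*(L + O) = -4*L - 4*O)
-g(N(-21 - 20), -2635) = -(-4*(-2635) - 4*16) = -(10540 - 64) = -1*10476 = -10476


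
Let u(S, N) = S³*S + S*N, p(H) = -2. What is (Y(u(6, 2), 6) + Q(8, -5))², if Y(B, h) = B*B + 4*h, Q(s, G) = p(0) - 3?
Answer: 2927120639689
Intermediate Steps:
Q(s, G) = -5 (Q(s, G) = -2 - 3 = -5)
u(S, N) = S⁴ + N*S
Y(B, h) = B² + 4*h
(Y(u(6, 2), 6) + Q(8, -5))² = (((6*(2 + 6³))² + 4*6) - 5)² = (((6*(2 + 216))² + 24) - 5)² = (((6*218)² + 24) - 5)² = ((1308² + 24) - 5)² = ((1710864 + 24) - 5)² = (1710888 - 5)² = 1710883² = 2927120639689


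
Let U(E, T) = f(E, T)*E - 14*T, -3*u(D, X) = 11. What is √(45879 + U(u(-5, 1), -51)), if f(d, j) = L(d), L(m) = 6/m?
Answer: 7*√951 ≈ 215.87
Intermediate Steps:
f(d, j) = 6/d
u(D, X) = -11/3 (u(D, X) = -⅓*11 = -11/3)
U(E, T) = 6 - 14*T (U(E, T) = (6/E)*E - 14*T = 6 - 14*T)
√(45879 + U(u(-5, 1), -51)) = √(45879 + (6 - 14*(-51))) = √(45879 + (6 + 714)) = √(45879 + 720) = √46599 = 7*√951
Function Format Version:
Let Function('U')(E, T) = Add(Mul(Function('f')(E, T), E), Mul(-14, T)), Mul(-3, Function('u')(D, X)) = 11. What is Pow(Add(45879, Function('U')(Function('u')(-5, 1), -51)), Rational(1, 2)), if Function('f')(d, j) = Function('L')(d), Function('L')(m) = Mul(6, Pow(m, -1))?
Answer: Mul(7, Pow(951, Rational(1, 2))) ≈ 215.87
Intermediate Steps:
Function('f')(d, j) = Mul(6, Pow(d, -1))
Function('u')(D, X) = Rational(-11, 3) (Function('u')(D, X) = Mul(Rational(-1, 3), 11) = Rational(-11, 3))
Function('U')(E, T) = Add(6, Mul(-14, T)) (Function('U')(E, T) = Add(Mul(Mul(6, Pow(E, -1)), E), Mul(-14, T)) = Add(6, Mul(-14, T)))
Pow(Add(45879, Function('U')(Function('u')(-5, 1), -51)), Rational(1, 2)) = Pow(Add(45879, Add(6, Mul(-14, -51))), Rational(1, 2)) = Pow(Add(45879, Add(6, 714)), Rational(1, 2)) = Pow(Add(45879, 720), Rational(1, 2)) = Pow(46599, Rational(1, 2)) = Mul(7, Pow(951, Rational(1, 2)))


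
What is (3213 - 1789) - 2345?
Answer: -921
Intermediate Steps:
(3213 - 1789) - 2345 = 1424 - 2345 = -921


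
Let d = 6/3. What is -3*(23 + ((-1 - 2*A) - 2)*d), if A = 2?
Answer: -27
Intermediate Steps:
d = 2 (d = 6*(⅓) = 2)
-3*(23 + ((-1 - 2*A) - 2)*d) = -3*(23 + ((-1 - 2*2) - 2)*2) = -3*(23 + ((-1 - 4) - 2)*2) = -3*(23 + (-5 - 2)*2) = -3*(23 - 7*2) = -3*(23 - 14) = -3*9 = -27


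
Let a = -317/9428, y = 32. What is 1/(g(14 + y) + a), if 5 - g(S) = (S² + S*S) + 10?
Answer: -9428/39946753 ≈ -0.00023601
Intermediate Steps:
a = -317/9428 (a = -317*1/9428 = -317/9428 ≈ -0.033623)
g(S) = -5 - 2*S² (g(S) = 5 - ((S² + S*S) + 10) = 5 - ((S² + S²) + 10) = 5 - (2*S² + 10) = 5 - (10 + 2*S²) = 5 + (-10 - 2*S²) = -5 - 2*S²)
1/(g(14 + y) + a) = 1/((-5 - 2*(14 + 32)²) - 317/9428) = 1/((-5 - 2*46²) - 317/9428) = 1/((-5 - 2*2116) - 317/9428) = 1/((-5 - 4232) - 317/9428) = 1/(-4237 - 317/9428) = 1/(-39946753/9428) = -9428/39946753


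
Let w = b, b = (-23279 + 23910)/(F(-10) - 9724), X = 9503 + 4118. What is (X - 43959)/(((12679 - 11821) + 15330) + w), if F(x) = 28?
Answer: -294157248/156958217 ≈ -1.8741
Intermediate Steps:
X = 13621
b = -631/9696 (b = (-23279 + 23910)/(28 - 9724) = 631/(-9696) = 631*(-1/9696) = -631/9696 ≈ -0.065078)
w = -631/9696 ≈ -0.065078
(X - 43959)/(((12679 - 11821) + 15330) + w) = (13621 - 43959)/(((12679 - 11821) + 15330) - 631/9696) = -30338/((858 + 15330) - 631/9696) = -30338/(16188 - 631/9696) = -30338/156958217/9696 = -30338*9696/156958217 = -294157248/156958217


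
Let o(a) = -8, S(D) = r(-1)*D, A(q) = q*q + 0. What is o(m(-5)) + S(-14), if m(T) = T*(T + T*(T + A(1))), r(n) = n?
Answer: 6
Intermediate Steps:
A(q) = q**2 (A(q) = q**2 + 0 = q**2)
S(D) = -D
m(T) = T*(T + T*(1 + T)) (m(T) = T*(T + T*(T + 1**2)) = T*(T + T*(T + 1)) = T*(T + T*(1 + T)))
o(m(-5)) + S(-14) = -8 - 1*(-14) = -8 + 14 = 6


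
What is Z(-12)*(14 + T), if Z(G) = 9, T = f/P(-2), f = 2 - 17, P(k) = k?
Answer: 387/2 ≈ 193.50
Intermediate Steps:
f = -15
T = 15/2 (T = -15/(-2) = -15*(-½) = 15/2 ≈ 7.5000)
Z(-12)*(14 + T) = 9*(14 + 15/2) = 9*(43/2) = 387/2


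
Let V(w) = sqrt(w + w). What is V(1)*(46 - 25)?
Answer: 21*sqrt(2) ≈ 29.698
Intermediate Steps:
V(w) = sqrt(2)*sqrt(w) (V(w) = sqrt(2*w) = sqrt(2)*sqrt(w))
V(1)*(46 - 25) = (sqrt(2)*sqrt(1))*(46 - 25) = (sqrt(2)*1)*21 = sqrt(2)*21 = 21*sqrt(2)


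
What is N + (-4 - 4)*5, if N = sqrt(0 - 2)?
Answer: -40 + I*sqrt(2) ≈ -40.0 + 1.4142*I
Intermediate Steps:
N = I*sqrt(2) (N = sqrt(-2) = I*sqrt(2) ≈ 1.4142*I)
N + (-4 - 4)*5 = I*sqrt(2) + (-4 - 4)*5 = I*sqrt(2) - 8*5 = I*sqrt(2) - 40 = -40 + I*sqrt(2)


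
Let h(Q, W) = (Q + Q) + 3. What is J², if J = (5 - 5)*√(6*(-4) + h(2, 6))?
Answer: 0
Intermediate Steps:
h(Q, W) = 3 + 2*Q (h(Q, W) = 2*Q + 3 = 3 + 2*Q)
J = 0 (J = (5 - 5)*√(6*(-4) + (3 + 2*2)) = 0*√(-24 + (3 + 4)) = 0*√(-24 + 7) = 0*√(-17) = 0*(I*√17) = 0)
J² = 0² = 0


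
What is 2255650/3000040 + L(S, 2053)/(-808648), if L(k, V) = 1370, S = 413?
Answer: 5687240020/7581176081 ≈ 0.75018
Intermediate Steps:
2255650/3000040 + L(S, 2053)/(-808648) = 2255650/3000040 + 1370/(-808648) = 2255650*(1/3000040) + 1370*(-1/808648) = 225565/300004 - 685/404324 = 5687240020/7581176081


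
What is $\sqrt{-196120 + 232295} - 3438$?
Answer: $-3438 + 5 \sqrt{1447} \approx -3247.8$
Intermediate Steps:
$\sqrt{-196120 + 232295} - 3438 = \sqrt{36175} - 3438 = 5 \sqrt{1447} - 3438 = -3438 + 5 \sqrt{1447}$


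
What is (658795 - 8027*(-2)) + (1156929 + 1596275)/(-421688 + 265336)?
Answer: 26377809411/39088 ≈ 6.7483e+5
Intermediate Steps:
(658795 - 8027*(-2)) + (1156929 + 1596275)/(-421688 + 265336) = (658795 + 16054) + 2753204/(-156352) = 674849 + 2753204*(-1/156352) = 674849 - 688301/39088 = 26377809411/39088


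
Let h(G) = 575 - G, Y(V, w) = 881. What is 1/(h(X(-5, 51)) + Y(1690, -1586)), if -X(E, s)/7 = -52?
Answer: 1/1092 ≈ 0.00091575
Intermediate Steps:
X(E, s) = 364 (X(E, s) = -7*(-52) = 364)
1/(h(X(-5, 51)) + Y(1690, -1586)) = 1/((575 - 1*364) + 881) = 1/((575 - 364) + 881) = 1/(211 + 881) = 1/1092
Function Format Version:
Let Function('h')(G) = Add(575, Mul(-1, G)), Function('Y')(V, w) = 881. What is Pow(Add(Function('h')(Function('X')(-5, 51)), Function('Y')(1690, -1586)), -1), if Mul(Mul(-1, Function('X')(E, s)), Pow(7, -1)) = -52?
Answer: Rational(1, 1092) ≈ 0.00091575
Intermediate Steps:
Function('X')(E, s) = 364 (Function('X')(E, s) = Mul(-7, -52) = 364)
Pow(Add(Function('h')(Function('X')(-5, 51)), Function('Y')(1690, -1586)), -1) = Pow(Add(Add(575, Mul(-1, 364)), 881), -1) = Pow(Add(Add(575, -364), 881), -1) = Pow(Add(211, 881), -1) = Pow(1092, -1) = Rational(1, 1092)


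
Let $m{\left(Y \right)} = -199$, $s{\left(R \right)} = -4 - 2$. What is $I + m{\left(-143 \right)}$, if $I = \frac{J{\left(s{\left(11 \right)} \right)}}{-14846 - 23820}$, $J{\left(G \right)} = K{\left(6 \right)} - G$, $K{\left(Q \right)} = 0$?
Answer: $- \frac{3847270}{19333} \approx -199.0$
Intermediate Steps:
$s{\left(R \right)} = -6$
$J{\left(G \right)} = - G$ ($J{\left(G \right)} = 0 - G = - G$)
$I = - \frac{3}{19333}$ ($I = \frac{\left(-1\right) \left(-6\right)}{-14846 - 23820} = \frac{6}{-14846 - 23820} = \frac{6}{-38666} = 6 \left(- \frac{1}{38666}\right) = - \frac{3}{19333} \approx -0.00015518$)
$I + m{\left(-143 \right)} = - \frac{3}{19333} - 199 = - \frac{3847270}{19333}$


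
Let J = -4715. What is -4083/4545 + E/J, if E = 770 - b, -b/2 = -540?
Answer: -1189493/1428645 ≈ -0.83260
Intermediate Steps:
b = 1080 (b = -2*(-540) = 1080)
E = -310 (E = 770 - 1*1080 = 770 - 1080 = -310)
-4083/4545 + E/J = -4083/4545 - 310/(-4715) = -4083*1/4545 - 310*(-1/4715) = -1361/1515 + 62/943 = -1189493/1428645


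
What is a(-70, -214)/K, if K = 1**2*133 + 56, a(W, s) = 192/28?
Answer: 16/441 ≈ 0.036281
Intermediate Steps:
a(W, s) = 48/7 (a(W, s) = 192*(1/28) = 48/7)
K = 189 (K = 1*133 + 56 = 133 + 56 = 189)
a(-70, -214)/K = (48/7)/189 = (48/7)*(1/189) = 16/441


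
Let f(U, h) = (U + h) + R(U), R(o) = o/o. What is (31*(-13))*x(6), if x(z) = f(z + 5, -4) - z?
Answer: -806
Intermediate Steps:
R(o) = 1
f(U, h) = 1 + U + h (f(U, h) = (U + h) + 1 = 1 + U + h)
x(z) = 2 (x(z) = (1 + (z + 5) - 4) - z = (1 + (5 + z) - 4) - z = (2 + z) - z = 2)
(31*(-13))*x(6) = (31*(-13))*2 = -403*2 = -806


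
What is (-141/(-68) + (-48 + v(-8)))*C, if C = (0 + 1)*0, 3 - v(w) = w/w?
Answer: 0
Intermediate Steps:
v(w) = 2 (v(w) = 3 - w/w = 3 - 1*1 = 3 - 1 = 2)
C = 0 (C = 1*0 = 0)
(-141/(-68) + (-48 + v(-8)))*C = (-141/(-68) + (-48 + 2))*0 = (-141*(-1/68) - 46)*0 = (141/68 - 46)*0 = -2987/68*0 = 0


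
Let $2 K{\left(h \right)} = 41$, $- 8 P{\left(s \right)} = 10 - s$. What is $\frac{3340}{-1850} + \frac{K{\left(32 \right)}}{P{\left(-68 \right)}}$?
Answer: $- \frac{28196}{7215} \approx -3.908$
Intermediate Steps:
$P{\left(s \right)} = - \frac{5}{4} + \frac{s}{8}$ ($P{\left(s \right)} = - \frac{10 - s}{8} = - \frac{5}{4} + \frac{s}{8}$)
$K{\left(h \right)} = \frac{41}{2}$ ($K{\left(h \right)} = \frac{1}{2} \cdot 41 = \frac{41}{2}$)
$\frac{3340}{-1850} + \frac{K{\left(32 \right)}}{P{\left(-68 \right)}} = \frac{3340}{-1850} + \frac{41}{2 \left(- \frac{5}{4} + \frac{1}{8} \left(-68\right)\right)} = 3340 \left(- \frac{1}{1850}\right) + \frac{41}{2 \left(- \frac{5}{4} - \frac{17}{2}\right)} = - \frac{334}{185} + \frac{41}{2 \left(- \frac{39}{4}\right)} = - \frac{334}{185} + \frac{41}{2} \left(- \frac{4}{39}\right) = - \frac{334}{185} - \frac{82}{39} = - \frac{28196}{7215}$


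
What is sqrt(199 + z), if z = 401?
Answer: 10*sqrt(6) ≈ 24.495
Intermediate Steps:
sqrt(199 + z) = sqrt(199 + 401) = sqrt(600) = 10*sqrt(6)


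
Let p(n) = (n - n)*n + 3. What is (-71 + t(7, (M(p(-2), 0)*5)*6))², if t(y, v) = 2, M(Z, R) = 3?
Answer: 4761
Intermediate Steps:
p(n) = 3 (p(n) = 0*n + 3 = 0 + 3 = 3)
(-71 + t(7, (M(p(-2), 0)*5)*6))² = (-71 + 2)² = (-69)² = 4761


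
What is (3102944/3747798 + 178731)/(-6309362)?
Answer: -334925393641/11823107142438 ≈ -0.028328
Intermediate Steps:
(3102944/3747798 + 178731)/(-6309362) = (3102944*(1/3747798) + 178731)*(-1/6309362) = (1551472/1873899 + 178731)*(-1/6309362) = (334925393641/1873899)*(-1/6309362) = -334925393641/11823107142438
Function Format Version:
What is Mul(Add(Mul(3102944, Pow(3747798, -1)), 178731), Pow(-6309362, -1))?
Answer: Rational(-334925393641, 11823107142438) ≈ -0.028328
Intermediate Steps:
Mul(Add(Mul(3102944, Pow(3747798, -1)), 178731), Pow(-6309362, -1)) = Mul(Add(Mul(3102944, Rational(1, 3747798)), 178731), Rational(-1, 6309362)) = Mul(Add(Rational(1551472, 1873899), 178731), Rational(-1, 6309362)) = Mul(Rational(334925393641, 1873899), Rational(-1, 6309362)) = Rational(-334925393641, 11823107142438)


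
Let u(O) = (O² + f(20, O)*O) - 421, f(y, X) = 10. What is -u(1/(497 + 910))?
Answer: 833418158/1979649 ≈ 420.99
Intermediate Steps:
u(O) = -421 + O² + 10*O (u(O) = (O² + 10*O) - 421 = -421 + O² + 10*O)
-u(1/(497 + 910)) = -(-421 + (1/(497 + 910))² + 10/(497 + 910)) = -(-421 + (1/1407)² + 10/1407) = -(-421 + (1/1407)² + 10*(1/1407)) = -(-421 + 1/1979649 + 10/1407) = -1*(-833418158/1979649) = 833418158/1979649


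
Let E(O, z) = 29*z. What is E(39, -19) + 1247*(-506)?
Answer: -631533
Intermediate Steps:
E(39, -19) + 1247*(-506) = 29*(-19) + 1247*(-506) = -551 - 630982 = -631533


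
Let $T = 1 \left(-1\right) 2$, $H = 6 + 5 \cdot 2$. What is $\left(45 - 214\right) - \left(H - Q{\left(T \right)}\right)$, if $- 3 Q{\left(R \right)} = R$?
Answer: $- \frac{553}{3} \approx -184.33$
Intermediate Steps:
$H = 16$ ($H = 6 + 10 = 16$)
$T = -2$ ($T = \left(-1\right) 2 = -2$)
$Q{\left(R \right)} = - \frac{R}{3}$
$\left(45 - 214\right) - \left(H - Q{\left(T \right)}\right) = \left(45 - 214\right) - \frac{46}{3} = -169 + \left(\frac{2}{3} - 16\right) = -169 - \frac{46}{3} = - \frac{553}{3}$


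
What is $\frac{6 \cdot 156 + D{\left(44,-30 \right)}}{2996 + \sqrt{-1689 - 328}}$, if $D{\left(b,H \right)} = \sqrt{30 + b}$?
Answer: $\frac{936 + \sqrt{74}}{2996 + i \sqrt{2017}} \approx 0.31522 - 0.0047252 i$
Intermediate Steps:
$\frac{6 \cdot 156 + D{\left(44,-30 \right)}}{2996 + \sqrt{-1689 - 328}} = \frac{6 \cdot 156 + \sqrt{30 + 44}}{2996 + \sqrt{-1689 - 328}} = \frac{936 + \sqrt{74}}{2996 + \sqrt{-2017}} = \frac{936 + \sqrt{74}}{2996 + i \sqrt{2017}}$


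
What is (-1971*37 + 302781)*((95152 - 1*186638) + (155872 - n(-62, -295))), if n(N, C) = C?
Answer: 14867186574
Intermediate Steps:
(-1971*37 + 302781)*((95152 - 1*186638) + (155872 - n(-62, -295))) = (-1971*37 + 302781)*((95152 - 1*186638) + (155872 - 1*(-295))) = (-72927 + 302781)*((95152 - 186638) + (155872 + 295)) = 229854*(-91486 + 156167) = 229854*64681 = 14867186574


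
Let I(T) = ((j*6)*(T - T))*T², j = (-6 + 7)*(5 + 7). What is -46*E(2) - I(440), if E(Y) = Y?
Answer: -92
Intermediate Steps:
j = 12 (j = 1*12 = 12)
I(T) = 0 (I(T) = ((12*6)*(T - T))*T² = (72*0)*T² = 0*T² = 0)
-46*E(2) - I(440) = -46*2 - 1*0 = -92 + 0 = -92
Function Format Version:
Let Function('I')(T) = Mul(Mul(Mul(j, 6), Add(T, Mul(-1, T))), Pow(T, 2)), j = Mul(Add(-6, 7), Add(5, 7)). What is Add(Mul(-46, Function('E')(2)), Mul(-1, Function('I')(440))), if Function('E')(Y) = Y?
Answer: -92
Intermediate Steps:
j = 12 (j = Mul(1, 12) = 12)
Function('I')(T) = 0 (Function('I')(T) = Mul(Mul(Mul(12, 6), Add(T, Mul(-1, T))), Pow(T, 2)) = Mul(Mul(72, 0), Pow(T, 2)) = Mul(0, Pow(T, 2)) = 0)
Add(Mul(-46, Function('E')(2)), Mul(-1, Function('I')(440))) = Add(Mul(-46, 2), Mul(-1, 0)) = Add(-92, 0) = -92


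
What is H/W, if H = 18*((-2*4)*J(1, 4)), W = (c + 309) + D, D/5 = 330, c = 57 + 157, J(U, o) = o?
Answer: -576/2173 ≈ -0.26507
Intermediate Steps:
c = 214
D = 1650 (D = 5*330 = 1650)
W = 2173 (W = (214 + 309) + 1650 = 523 + 1650 = 2173)
H = -576 (H = 18*(-2*4*4) = 18*(-8*4) = 18*(-32) = -576)
H/W = -576/2173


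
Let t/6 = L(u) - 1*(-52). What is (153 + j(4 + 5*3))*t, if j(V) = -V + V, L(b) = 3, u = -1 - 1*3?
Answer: 50490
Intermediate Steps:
u = -4 (u = -1 - 3 = -4)
j(V) = 0
t = 330 (t = 6*(3 - 1*(-52)) = 6*(3 + 52) = 6*55 = 330)
(153 + j(4 + 5*3))*t = (153 + 0)*330 = 153*330 = 50490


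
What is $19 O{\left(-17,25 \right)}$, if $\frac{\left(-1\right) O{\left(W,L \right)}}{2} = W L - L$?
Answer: $17100$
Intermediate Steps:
$O{\left(W,L \right)} = 2 L - 2 L W$ ($O{\left(W,L \right)} = - 2 \left(W L - L\right) = - 2 \left(L W - L\right) = - 2 \left(- L + L W\right) = 2 L - 2 L W$)
$19 O{\left(-17,25 \right)} = 19 \cdot 2 \cdot 25 \left(1 - -17\right) = 19 \cdot 2 \cdot 25 \left(1 + 17\right) = 19 \cdot 2 \cdot 25 \cdot 18 = 19 \cdot 900 = 17100$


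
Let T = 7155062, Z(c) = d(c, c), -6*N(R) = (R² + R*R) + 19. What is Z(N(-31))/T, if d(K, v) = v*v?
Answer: 418609/28620248 ≈ 0.014626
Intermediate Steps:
d(K, v) = v²
N(R) = -19/6 - R²/3 (N(R) = -((R² + R*R) + 19)/6 = -((R² + R²) + 19)/6 = -(2*R² + 19)/6 = -(19 + 2*R²)/6 = -19/6 - R²/3)
Z(c) = c²
Z(N(-31))/T = (-19/6 - ⅓*(-31)²)²/7155062 = (-19/6 - ⅓*961)²*(1/7155062) = (-19/6 - 961/3)²*(1/7155062) = (-647/2)²*(1/7155062) = (418609/4)*(1/7155062) = 418609/28620248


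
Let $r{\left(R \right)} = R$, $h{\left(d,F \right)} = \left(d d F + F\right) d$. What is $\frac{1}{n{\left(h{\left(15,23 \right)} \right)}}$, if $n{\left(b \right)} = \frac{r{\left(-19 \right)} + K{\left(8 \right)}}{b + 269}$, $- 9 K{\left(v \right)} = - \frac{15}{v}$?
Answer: $- \frac{1877736}{451} \approx -4163.5$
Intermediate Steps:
$h{\left(d,F \right)} = d \left(F + F d^{2}\right)$ ($h{\left(d,F \right)} = \left(d^{2} F + F\right) d = \left(F d^{2} + F\right) d = \left(F + F d^{2}\right) d = d \left(F + F d^{2}\right)$)
$K{\left(v \right)} = \frac{5}{3 v}$ ($K{\left(v \right)} = - \frac{\left(-15\right) \frac{1}{v}}{9} = \frac{5}{3 v}$)
$n{\left(b \right)} = - \frac{451}{24 \left(269 + b\right)}$ ($n{\left(b \right)} = \frac{-19 + \frac{5}{3 \cdot 8}}{b + 269} = \frac{-19 + \frac{5}{3} \cdot \frac{1}{8}}{269 + b} = \frac{-19 + \frac{5}{24}}{269 + b} = - \frac{451}{24 \left(269 + b\right)}$)
$\frac{1}{n{\left(h{\left(15,23 \right)} \right)}} = \frac{1}{\left(-451\right) \frac{1}{6456 + 24 \cdot 23 \cdot 15 \left(1 + 15^{2}\right)}} = \frac{1}{\left(-451\right) \frac{1}{6456 + 24 \cdot 23 \cdot 15 \left(1 + 225\right)}} = \frac{1}{\left(-451\right) \frac{1}{6456 + 24 \cdot 23 \cdot 15 \cdot 226}} = \frac{1}{\left(-451\right) \frac{1}{6456 + 24 \cdot 77970}} = \frac{1}{\left(-451\right) \frac{1}{6456 + 1871280}} = \frac{1}{\left(-451\right) \frac{1}{1877736}} = \frac{1}{- \frac{451}{1877736}} = - \frac{1877736}{451}$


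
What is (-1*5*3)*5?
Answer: -75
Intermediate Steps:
(-1*5*3)*5 = -5*3*5 = -15*5 = -75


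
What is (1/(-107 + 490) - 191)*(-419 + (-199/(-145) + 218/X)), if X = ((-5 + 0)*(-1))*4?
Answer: 4314175776/55535 ≈ 77684.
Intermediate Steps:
X = 20 (X = -5*(-1)*4 = 5*4 = 20)
(1/(-107 + 490) - 191)*(-419 + (-199/(-145) + 218/X)) = (1/(-107 + 490) - 191)*(-419 + (-199/(-145) + 218/20)) = (1/383 - 191)*(-419 + (-199*(-1/145) + 218*(1/20))) = (1/383 - 191)*(-419 + (199/145 + 109/10)) = -73152*(-419 + 3559/290)/383 = -73152/383*(-117951/290) = 4314175776/55535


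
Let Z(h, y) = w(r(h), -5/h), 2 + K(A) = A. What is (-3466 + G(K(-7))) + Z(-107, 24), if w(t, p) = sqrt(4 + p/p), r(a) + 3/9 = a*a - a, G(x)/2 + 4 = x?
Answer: -3492 + sqrt(5) ≈ -3489.8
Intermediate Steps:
K(A) = -2 + A
G(x) = -8 + 2*x
r(a) = -1/3 + a**2 - a (r(a) = -1/3 + (a*a - a) = -1/3 + (a**2 - a) = -1/3 + a**2 - a)
w(t, p) = sqrt(5) (w(t, p) = sqrt(4 + 1) = sqrt(5))
Z(h, y) = sqrt(5)
(-3466 + G(K(-7))) + Z(-107, 24) = (-3466 + (-8 + 2*(-2 - 7))) + sqrt(5) = (-3466 + (-8 + 2*(-9))) + sqrt(5) = (-3466 + (-8 - 18)) + sqrt(5) = (-3466 - 26) + sqrt(5) = -3492 + sqrt(5)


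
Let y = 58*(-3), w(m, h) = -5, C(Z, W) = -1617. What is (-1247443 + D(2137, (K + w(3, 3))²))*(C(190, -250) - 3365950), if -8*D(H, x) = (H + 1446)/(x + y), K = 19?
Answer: 739361293080417/176 ≈ 4.2009e+12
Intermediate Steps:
y = -174
D(H, x) = -(1446 + H)/(8*(-174 + x)) (D(H, x) = -(H + 1446)/(8*(x - 174)) = -(1446 + H)/(8*(-174 + x)))
(-1247443 + D(2137, (K + w(3, 3))²))*(C(190, -250) - 3365950) = (-1247443 + (-1446 - 1*2137)/(8*(-174 + (19 - 5)²)))*(-1617 - 3365950) = (-1247443 + (-1446 - 2137)/(8*(-174 + 14²)))*(-3367567) = (-1247443 + (⅛)*(-3583)/(-174 + 196))*(-3367567) = (-1247443 + (⅛)*(-3583)/22)*(-3367567) = (-1247443 + (⅛)*(1/22)*(-3583))*(-3367567) = (-1247443 - 3583/176)*(-3367567) = -219553551/176*(-3367567) = 739361293080417/176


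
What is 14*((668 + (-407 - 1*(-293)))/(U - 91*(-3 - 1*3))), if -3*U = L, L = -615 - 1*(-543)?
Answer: 3878/285 ≈ 13.607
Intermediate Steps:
L = -72 (L = -615 + 543 = -72)
U = 24 (U = -⅓*(-72) = 24)
14*((668 + (-407 - 1*(-293)))/(U - 91*(-3 - 1*3))) = 14*((668 + (-407 - 1*(-293)))/(24 - 91*(-3 - 1*3))) = 14*((668 + (-407 + 293))/(24 - 91*(-3 - 3))) = 14*((668 - 114)/(24 - 91*(-6))) = 14*(554/(24 + 546)) = 14*(554/570) = 14*(554*(1/570)) = 14*(277/285) = 3878/285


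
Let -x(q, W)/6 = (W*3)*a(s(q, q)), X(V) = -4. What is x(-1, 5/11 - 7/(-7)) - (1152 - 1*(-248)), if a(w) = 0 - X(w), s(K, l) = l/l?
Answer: -16552/11 ≈ -1504.7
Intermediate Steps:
s(K, l) = 1
a(w) = 4 (a(w) = 0 - 1*(-4) = 0 + 4 = 4)
x(q, W) = -72*W (x(q, W) = -6*W*3*4 = -6*3*W*4 = -72*W)
x(-1, 5/11 - 7/(-7)) - (1152 - 1*(-248)) = -72*(5/11 - 7/(-7)) - (1152 - 1*(-248)) = -72*(5*(1/11) - 7*(-1/7)) - (1152 + 248) = -72*(5/11 + 1) - 1*1400 = -72*16/11 - 1400 = -1152/11 - 1400 = -16552/11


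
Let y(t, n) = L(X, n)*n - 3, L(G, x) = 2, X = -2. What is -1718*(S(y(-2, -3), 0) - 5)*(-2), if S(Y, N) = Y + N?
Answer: -48104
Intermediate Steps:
y(t, n) = -3 + 2*n (y(t, n) = 2*n - 3 = -3 + 2*n)
S(Y, N) = N + Y
-1718*(S(y(-2, -3), 0) - 5)*(-2) = -1718*((0 + (-3 + 2*(-3))) - 5)*(-2) = -1718*((0 + (-3 - 6)) - 5)*(-2) = -1718*((0 - 9) - 5)*(-2) = -1718*(-9 - 5)*(-2) = -(-24052)*(-2) = -1718*28 = -48104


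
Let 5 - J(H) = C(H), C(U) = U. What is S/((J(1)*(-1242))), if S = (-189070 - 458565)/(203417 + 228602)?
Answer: 647635/2146270392 ≈ 0.00030175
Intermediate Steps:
J(H) = 5 - H
S = -647635/432019 ≈ -1.4991
S/((J(1)*(-1242))) = -647635*(-1/(1242*(5 - 1*1)))/432019 = -647635*(-1/(1242*(5 - 1)))/432019 = -647635/(432019*(4*(-1242))) = -647635/432019/(-4968) = -647635/432019*(-1/4968) = 647635/2146270392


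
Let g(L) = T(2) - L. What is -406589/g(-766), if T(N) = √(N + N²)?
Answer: -155723587/293375 + 406589*√6/586750 ≈ -529.10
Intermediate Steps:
g(L) = √6 - L (g(L) = √(2*(1 + 2)) - L = √(2*3) - L = √6 - L)
-406589/g(-766) = -406589/(√6 - 1*(-766)) = -406589/(√6 + 766) = -406589/(766 + √6)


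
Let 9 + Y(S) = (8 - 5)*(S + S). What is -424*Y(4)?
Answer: -6360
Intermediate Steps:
Y(S) = -9 + 6*S (Y(S) = -9 + (8 - 5)*(S + S) = -9 + 3*(2*S) = -9 + 6*S)
-424*Y(4) = -424*(-9 + 6*4) = -424*(-9 + 24) = -424*15 = -6360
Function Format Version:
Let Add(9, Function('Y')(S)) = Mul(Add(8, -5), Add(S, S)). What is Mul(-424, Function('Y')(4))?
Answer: -6360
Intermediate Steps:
Function('Y')(S) = Add(-9, Mul(6, S)) (Function('Y')(S) = Add(-9, Mul(Add(8, -5), Add(S, S))) = Add(-9, Mul(3, Mul(2, S))) = Add(-9, Mul(6, S)))
Mul(-424, Function('Y')(4)) = Mul(-424, Add(-9, Mul(6, 4))) = Mul(-424, Add(-9, 24)) = Mul(-424, 15) = -6360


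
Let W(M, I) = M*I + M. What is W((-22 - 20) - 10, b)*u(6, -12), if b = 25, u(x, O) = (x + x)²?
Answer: -194688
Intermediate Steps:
u(x, O) = 4*x² (u(x, O) = (2*x)² = 4*x²)
W(M, I) = M + I*M (W(M, I) = I*M + M = M + I*M)
W((-22 - 20) - 10, b)*u(6, -12) = (((-22 - 20) - 10)*(1 + 25))*(4*6²) = ((-42 - 10)*26)*(4*36) = -52*26*144 = -1352*144 = -194688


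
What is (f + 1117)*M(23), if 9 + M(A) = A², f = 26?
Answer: 594360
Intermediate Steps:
M(A) = -9 + A²
(f + 1117)*M(23) = (26 + 1117)*(-9 + 23²) = 1143*(-9 + 529) = 1143*520 = 594360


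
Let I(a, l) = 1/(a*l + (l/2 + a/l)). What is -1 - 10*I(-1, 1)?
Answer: 17/3 ≈ 5.6667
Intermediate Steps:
I(a, l) = 1/(l/2 + a*l + a/l) (I(a, l) = 1/(a*l + (l*(½) + a/l)) = 1/(a*l + (l/2 + a/l)) = 1/(l/2 + a*l + a/l))
-1 - 10*I(-1, 1) = -1 - 20/(1² + 2*(-1) + 2*(-1)*1²) = -1 - 20/(1 - 2 + 2*(-1)*1) = -1 - 20/(1 - 2 - 2) = -1 - 20/(-3) = -1 - 20*(-1)/3 = -1 - 10*(-⅔) = -1 + 20/3 = 17/3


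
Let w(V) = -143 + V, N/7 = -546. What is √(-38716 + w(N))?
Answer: I*√42681 ≈ 206.59*I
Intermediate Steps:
N = -3822 (N = 7*(-546) = -3822)
√(-38716 + w(N)) = √(-38716 + (-143 - 3822)) = √(-38716 - 3965) = √(-42681) = I*√42681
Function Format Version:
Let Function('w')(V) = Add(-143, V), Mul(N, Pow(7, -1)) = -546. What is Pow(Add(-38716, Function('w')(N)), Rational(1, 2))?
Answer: Mul(I, Pow(42681, Rational(1, 2))) ≈ Mul(206.59, I)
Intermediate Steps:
N = -3822 (N = Mul(7, -546) = -3822)
Pow(Add(-38716, Function('w')(N)), Rational(1, 2)) = Pow(Add(-38716, Add(-143, -3822)), Rational(1, 2)) = Pow(Add(-38716, -3965), Rational(1, 2)) = Pow(-42681, Rational(1, 2)) = Mul(I, Pow(42681, Rational(1, 2)))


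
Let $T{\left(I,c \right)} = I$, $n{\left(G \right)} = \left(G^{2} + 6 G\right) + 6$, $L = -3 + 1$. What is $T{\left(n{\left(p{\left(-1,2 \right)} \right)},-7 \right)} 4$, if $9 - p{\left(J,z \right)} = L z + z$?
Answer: $772$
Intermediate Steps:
$L = -2$
$p{\left(J,z \right)} = 9 + z$ ($p{\left(J,z \right)} = 9 - \left(- 2 z + z\right) = 9 - - z = 9 + z$)
$n{\left(G \right)} = 6 + G^{2} + 6 G$
$T{\left(n{\left(p{\left(-1,2 \right)} \right)},-7 \right)} 4 = \left(6 + \left(9 + 2\right)^{2} + 6 \left(9 + 2\right)\right) 4 = \left(6 + 11^{2} + 6 \cdot 11\right) 4 = \left(6 + 121 + 66\right) 4 = 193 \cdot 4 = 772$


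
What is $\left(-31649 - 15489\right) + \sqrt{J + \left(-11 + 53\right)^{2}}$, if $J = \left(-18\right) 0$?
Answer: $-47096$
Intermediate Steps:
$J = 0$
$\left(-31649 - 15489\right) + \sqrt{J + \left(-11 + 53\right)^{2}} = \left(-31649 - 15489\right) + \sqrt{0 + \left(-11 + 53\right)^{2}} = -47138 + \sqrt{0 + 42^{2}} = -47138 + \sqrt{0 + 1764} = -47138 + \sqrt{1764} = -47138 + 42 = -47096$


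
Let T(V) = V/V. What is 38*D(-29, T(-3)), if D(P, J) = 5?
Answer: 190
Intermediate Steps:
T(V) = 1
38*D(-29, T(-3)) = 38*5 = 190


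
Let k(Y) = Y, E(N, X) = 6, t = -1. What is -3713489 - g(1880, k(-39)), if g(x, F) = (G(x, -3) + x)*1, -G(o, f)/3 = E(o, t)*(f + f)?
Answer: -3715477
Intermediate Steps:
G(o, f) = -36*f (G(o, f) = -18*(f + f) = -18*2*f = -36*f)
g(x, F) = 108 + x (g(x, F) = (-36*(-3) + x)*1 = (108 + x)*1 = 108 + x)
-3713489 - g(1880, k(-39)) = -3713489 - (108 + 1880) = -3713489 - 1*1988 = -3713489 - 1988 = -3715477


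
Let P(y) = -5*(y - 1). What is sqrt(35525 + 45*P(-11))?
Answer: 5*sqrt(1529) ≈ 195.51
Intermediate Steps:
P(y) = 5 - 5*y (P(y) = -5*(-1 + y) = 5 - 5*y)
sqrt(35525 + 45*P(-11)) = sqrt(35525 + 45*(5 - 5*(-11))) = sqrt(35525 + 45*(5 + 55)) = sqrt(35525 + 45*60) = sqrt(35525 + 2700) = sqrt(38225) = 5*sqrt(1529)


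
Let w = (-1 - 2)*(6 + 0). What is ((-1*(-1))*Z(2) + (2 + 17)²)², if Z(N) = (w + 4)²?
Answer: 310249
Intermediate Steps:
w = -18 (w = -3*6 = -18)
Z(N) = 196 (Z(N) = (-18 + 4)² = (-14)² = 196)
((-1*(-1))*Z(2) + (2 + 17)²)² = (-1*(-1)*196 + (2 + 17)²)² = (1*196 + 19²)² = (196 + 361)² = 557² = 310249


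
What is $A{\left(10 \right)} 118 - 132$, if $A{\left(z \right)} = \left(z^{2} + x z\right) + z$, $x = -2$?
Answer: $10488$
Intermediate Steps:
$A{\left(z \right)} = z^{2} - z$ ($A{\left(z \right)} = \left(z^{2} - 2 z\right) + z = z^{2} - z$)
$A{\left(10 \right)} 118 - 132 = 10 \left(-1 + 10\right) 118 - 132 = 10 \cdot 9 \cdot 118 - 132 = 90 \cdot 118 - 132 = 10620 - 132 = 10488$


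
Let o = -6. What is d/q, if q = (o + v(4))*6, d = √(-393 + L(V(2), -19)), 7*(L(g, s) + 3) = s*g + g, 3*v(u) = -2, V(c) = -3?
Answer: -3*I*√2114/280 ≈ -0.49262*I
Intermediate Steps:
v(u) = -⅔ (v(u) = (⅓)*(-2) = -⅔)
L(g, s) = -3 + g/7 + g*s/7 (L(g, s) = -3 + (s*g + g)/7 = -3 + (g*s + g)/7 = -3 + (g + g*s)/7 = -3 + (g/7 + g*s/7) = -3 + g/7 + g*s/7)
d = 3*I*√2114/7 (d = √(-393 + (-3 + (⅐)*(-3) + (⅐)*(-3)*(-19))) = √(-393 + (-3 - 3/7 + 57/7)) = √(-393 + 33/7) = √(-2718/7) = 3*I*√2114/7 ≈ 19.705*I)
q = -40 (q = (-6 - ⅔)*6 = -20/3*6 = -40)
d/q = (3*I*√2114/7)/(-40) = (3*I*√2114/7)*(-1/40) = -3*I*√2114/280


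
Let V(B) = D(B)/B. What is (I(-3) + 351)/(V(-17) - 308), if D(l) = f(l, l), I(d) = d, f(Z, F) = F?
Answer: -348/307 ≈ -1.1336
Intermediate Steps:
D(l) = l
V(B) = 1 (V(B) = B/B = 1)
(I(-3) + 351)/(V(-17) - 308) = (-3 + 351)/(1 - 308) = 348/(-307) = 348*(-1/307) = -348/307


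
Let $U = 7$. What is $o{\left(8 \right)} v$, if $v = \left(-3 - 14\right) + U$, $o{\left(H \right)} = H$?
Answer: $-80$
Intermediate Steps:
$v = -10$ ($v = \left(-3 - 14\right) + 7 = -17 + 7 = -10$)
$o{\left(8 \right)} v = 8 \left(-10\right) = -80$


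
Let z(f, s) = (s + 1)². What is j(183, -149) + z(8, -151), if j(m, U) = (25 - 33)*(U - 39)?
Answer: 24004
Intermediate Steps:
z(f, s) = (1 + s)²
j(m, U) = 312 - 8*U (j(m, U) = -8*(-39 + U) = 312 - 8*U)
j(183, -149) + z(8, -151) = (312 - 8*(-149)) + (1 - 151)² = (312 + 1192) + (-150)² = 1504 + 22500 = 24004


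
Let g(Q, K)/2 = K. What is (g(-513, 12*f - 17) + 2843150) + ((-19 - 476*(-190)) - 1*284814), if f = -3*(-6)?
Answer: 2649155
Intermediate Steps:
f = 18
g(Q, K) = 2*K
(g(-513, 12*f - 17) + 2843150) + ((-19 - 476*(-190)) - 1*284814) = (2*(12*18 - 17) + 2843150) + ((-19 - 476*(-190)) - 1*284814) = (2*(216 - 17) + 2843150) + ((-19 + 90440) - 284814) = (2*199 + 2843150) + (90421 - 284814) = (398 + 2843150) - 194393 = 2843548 - 194393 = 2649155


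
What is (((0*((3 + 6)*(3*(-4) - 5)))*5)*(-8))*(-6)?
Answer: 0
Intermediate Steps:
(((0*((3 + 6)*(3*(-4) - 5)))*5)*(-8))*(-6) = (((0*(9*(-12 - 5)))*5)*(-8))*(-6) = (((0*(9*(-17)))*5)*(-8))*(-6) = (((0*(-153))*5)*(-8))*(-6) = ((0*5)*(-8))*(-6) = (0*(-8))*(-6) = 0*(-6) = 0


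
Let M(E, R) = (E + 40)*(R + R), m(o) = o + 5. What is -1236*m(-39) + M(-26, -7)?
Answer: 41828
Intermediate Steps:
m(o) = 5 + o
M(E, R) = 2*R*(40 + E) (M(E, R) = (40 + E)*(2*R) = 2*R*(40 + E))
-1236*m(-39) + M(-26, -7) = -1236*(5 - 39) + 2*(-7)*(40 - 26) = -1236*(-34) + 2*(-7)*14 = 42024 - 196 = 41828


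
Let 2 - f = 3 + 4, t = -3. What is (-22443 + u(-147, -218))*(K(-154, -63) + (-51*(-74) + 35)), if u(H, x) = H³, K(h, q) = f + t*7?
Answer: -12101688378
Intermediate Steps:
f = -5 (f = 2 - (3 + 4) = 2 - 1*7 = 2 - 7 = -5)
K(h, q) = -26 (K(h, q) = -5 - 3*7 = -5 - 21 = -26)
(-22443 + u(-147, -218))*(K(-154, -63) + (-51*(-74) + 35)) = (-22443 + (-147)³)*(-26 + (-51*(-74) + 35)) = (-22443 - 3176523)*(-26 + (3774 + 35)) = -3198966*(-26 + 3809) = -3198966*3783 = -12101688378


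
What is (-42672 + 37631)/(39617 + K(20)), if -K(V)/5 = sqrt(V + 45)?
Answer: -199709297/1569505064 - 25205*sqrt(65)/1569505064 ≈ -0.12737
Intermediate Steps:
K(V) = -5*sqrt(45 + V) (K(V) = -5*sqrt(V + 45) = -5*sqrt(45 + V))
(-42672 + 37631)/(39617 + K(20)) = (-42672 + 37631)/(39617 - 5*sqrt(45 + 20)) = -5041/(39617 - 5*sqrt(65))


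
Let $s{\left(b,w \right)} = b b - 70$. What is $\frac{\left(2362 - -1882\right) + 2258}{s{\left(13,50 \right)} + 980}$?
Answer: $\frac{6502}{1079} \approx 6.0259$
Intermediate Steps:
$s{\left(b,w \right)} = -70 + b^{2}$ ($s{\left(b,w \right)} = b^{2} - 70 = -70 + b^{2}$)
$\frac{\left(2362 - -1882\right) + 2258}{s{\left(13,50 \right)} + 980} = \frac{\left(2362 - -1882\right) + 2258}{\left(-70 + 13^{2}\right) + 980} = \frac{\left(2362 + 1882\right) + 2258}{\left(-70 + 169\right) + 980} = \frac{4244 + 2258}{99 + 980} = \frac{6502}{1079}$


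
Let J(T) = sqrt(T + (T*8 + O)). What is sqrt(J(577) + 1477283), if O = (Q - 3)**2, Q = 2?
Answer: sqrt(1477283 + 7*sqrt(106)) ≈ 1215.5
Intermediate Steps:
O = 1 (O = (2 - 3)**2 = (-1)**2 = 1)
J(T) = sqrt(1 + 9*T) (J(T) = sqrt(T + (T*8 + 1)) = sqrt(T + (8*T + 1)) = sqrt(T + (1 + 8*T)) = sqrt(1 + 9*T))
sqrt(J(577) + 1477283) = sqrt(sqrt(1 + 9*577) + 1477283) = sqrt(sqrt(1 + 5193) + 1477283) = sqrt(sqrt(5194) + 1477283) = sqrt(7*sqrt(106) + 1477283) = sqrt(1477283 + 7*sqrt(106))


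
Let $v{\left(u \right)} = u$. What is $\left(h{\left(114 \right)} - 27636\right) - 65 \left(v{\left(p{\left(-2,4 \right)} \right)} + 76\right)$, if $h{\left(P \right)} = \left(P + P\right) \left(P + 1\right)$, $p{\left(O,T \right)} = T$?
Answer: $-6616$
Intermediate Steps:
$h{\left(P \right)} = 2 P \left(1 + P\right)$
$\left(h{\left(114 \right)} - 27636\right) - 65 \left(v{\left(p{\left(-2,4 \right)} \right)} + 76\right) = \left(2 \cdot 114 \left(1 + 114\right) - 27636\right) - 65 \left(4 + 76\right) = \left(2 \cdot 114 \cdot 115 - 27636\right) - 5200 = \left(26220 - 27636\right) - 5200 = -1416 - 5200 = -6616$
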